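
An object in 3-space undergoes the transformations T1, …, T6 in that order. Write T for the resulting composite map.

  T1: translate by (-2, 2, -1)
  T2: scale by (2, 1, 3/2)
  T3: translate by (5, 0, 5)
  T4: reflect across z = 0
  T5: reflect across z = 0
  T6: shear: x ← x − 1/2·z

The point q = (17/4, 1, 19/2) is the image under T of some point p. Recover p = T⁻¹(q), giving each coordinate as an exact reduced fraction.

T1 = [1 0 0 -2; 0 1 0 2; 0 0 1 -1; 0 0 0 1]
T2·T1 = [2 0 0 -4; 0 1 0 2; 0 0 3/2 -3/2; 0 0 0 1]
T3·…·T1 = [2 0 0 1; 0 1 0 2; 0 0 3/2 7/2; 0 0 0 1]
T4·…·T1 = [2 0 0 1; 0 1 0 2; 0 0 -3/2 -7/2; 0 0 0 1]
T5·…·T1 = [2 0 0 1; 0 1 0 2; 0 0 3/2 7/2; 0 0 0 1]
T6·…·T1 = [2 0 -3/4 -3/4; 0 1 0 2; 0 0 3/2 7/2; 0 0 0 1]
det M = 3; M⁻¹ = [1/2 0 1/4 -1/2; 0 1 0 -2; 0 0 2/3 -7/3; 0 0 0 1]
M⁻¹ · (17/4, 1, 19/2)ᵀ = (4, -1, 4)ᵀ

p = (4, -1, 4)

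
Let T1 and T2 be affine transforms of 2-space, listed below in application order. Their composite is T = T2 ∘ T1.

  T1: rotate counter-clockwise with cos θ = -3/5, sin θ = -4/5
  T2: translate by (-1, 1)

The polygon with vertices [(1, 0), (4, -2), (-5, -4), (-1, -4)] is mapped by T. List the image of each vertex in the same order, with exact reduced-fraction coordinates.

image vertices: (-8/5, 1/5), (-5, -1), (-6/5, 37/5), (-18/5, 21/5)

T1 rotate counter-clockwise with cos θ = -3/5, sin θ = -4/5: (1, 0) → (-3/5, -4/5); (4, -2) → (-4, -2); (-5, -4) → (-1/5, 32/5); (-1, -4) → (-13/5, 16/5)
T2 translate by (-1, 1): (-3/5, -4/5) → (-8/5, 1/5); (-4, -2) → (-5, -1); (-1/5, 32/5) → (-6/5, 37/5); (-13/5, 16/5) → (-18/5, 21/5)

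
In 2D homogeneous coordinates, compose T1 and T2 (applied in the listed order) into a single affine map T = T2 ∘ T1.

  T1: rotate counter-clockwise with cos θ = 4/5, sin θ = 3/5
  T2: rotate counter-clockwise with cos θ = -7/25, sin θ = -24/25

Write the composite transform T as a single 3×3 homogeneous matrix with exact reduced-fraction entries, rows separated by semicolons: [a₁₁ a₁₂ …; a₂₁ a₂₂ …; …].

T = [44/125 117/125 0; -117/125 44/125 0; 0 0 1]

T1 = [4/5 -3/5 0; 3/5 4/5 0; 0 0 1]
T2·T1 = [44/125 117/125 0; -117/125 44/125 0; 0 0 1]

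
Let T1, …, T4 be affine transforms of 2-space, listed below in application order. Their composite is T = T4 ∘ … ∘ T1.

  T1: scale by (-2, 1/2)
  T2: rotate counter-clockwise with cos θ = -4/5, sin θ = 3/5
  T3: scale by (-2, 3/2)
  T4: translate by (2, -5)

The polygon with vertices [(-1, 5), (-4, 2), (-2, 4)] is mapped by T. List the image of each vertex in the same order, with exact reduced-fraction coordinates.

T1 scale by (-2, 1/2): (-1, 5) → (2, 5/2); (-4, 2) → (8, 1); (-2, 4) → (4, 2)
T2 rotate counter-clockwise with cos θ = -4/5, sin θ = 3/5: (2, 5/2) → (-31/10, -4/5); (8, 1) → (-7, 4); (4, 2) → (-22/5, 4/5)
T3 scale by (-2, 3/2): (-31/10, -4/5) → (31/5, -6/5); (-7, 4) → (14, 6); (-22/5, 4/5) → (44/5, 6/5)
T4 translate by (2, -5): (31/5, -6/5) → (41/5, -31/5); (14, 6) → (16, 1); (44/5, 6/5) → (54/5, -19/5)

image vertices: (41/5, -31/5), (16, 1), (54/5, -19/5)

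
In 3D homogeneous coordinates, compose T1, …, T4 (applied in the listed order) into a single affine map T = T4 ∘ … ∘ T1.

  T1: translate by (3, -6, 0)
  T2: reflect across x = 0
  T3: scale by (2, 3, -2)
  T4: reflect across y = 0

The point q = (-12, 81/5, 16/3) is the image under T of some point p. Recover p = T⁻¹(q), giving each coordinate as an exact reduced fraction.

p = (3, 3/5, -8/3)

T1 = [1 0 0 3; 0 1 0 -6; 0 0 1 0; 0 0 0 1]
T2·T1 = [-1 0 0 -3; 0 1 0 -6; 0 0 1 0; 0 0 0 1]
T3·…·T1 = [-2 0 0 -6; 0 3 0 -18; 0 0 -2 0; 0 0 0 1]
T4·…·T1 = [-2 0 0 -6; 0 -3 0 18; 0 0 -2 0; 0 0 0 1]
det M = -12; M⁻¹ = [-1/2 0 0 -3; 0 -1/3 0 6; 0 0 -1/2 0; 0 0 0 1]
M⁻¹ · (-12, 81/5, 16/3)ᵀ = (3, 3/5, -8/3)ᵀ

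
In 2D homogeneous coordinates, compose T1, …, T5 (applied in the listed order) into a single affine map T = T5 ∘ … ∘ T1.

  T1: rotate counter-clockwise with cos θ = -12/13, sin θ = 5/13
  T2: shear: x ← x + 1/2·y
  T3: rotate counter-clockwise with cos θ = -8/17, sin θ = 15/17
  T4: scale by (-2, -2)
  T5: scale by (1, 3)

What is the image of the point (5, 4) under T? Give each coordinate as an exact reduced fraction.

T1 rotate counter-clockwise with cos θ = -12/13, sin θ = 5/13: (5, 4) → (-80/13, -23/13)
T2 shear: x ← x + 1/2·y: (-80/13, -23/13) → (-183/26, -23/13)
T3 rotate counter-clockwise with cos θ = -8/17, sin θ = 15/17: (-183/26, -23/13) → (1077/221, -2377/442)
T4 scale by (-2, -2): (1077/221, -2377/442) → (-2154/221, 2377/221)
T5 scale by (1, 3): (-2154/221, 2377/221) → (-2154/221, 7131/221)

T(p) = (-2154/221, 7131/221)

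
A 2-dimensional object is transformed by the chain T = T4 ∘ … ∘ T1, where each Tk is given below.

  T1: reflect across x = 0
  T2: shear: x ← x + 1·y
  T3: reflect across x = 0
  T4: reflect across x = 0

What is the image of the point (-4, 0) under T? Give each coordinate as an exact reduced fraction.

T(p) = (4, 0)

T1 reflect across x = 0: (-4, 0) → (4, 0)
T2 shear: x ← x + 1·y: (4, 0) → (4, 0)
T3 reflect across x = 0: (4, 0) → (-4, 0)
T4 reflect across x = 0: (-4, 0) → (4, 0)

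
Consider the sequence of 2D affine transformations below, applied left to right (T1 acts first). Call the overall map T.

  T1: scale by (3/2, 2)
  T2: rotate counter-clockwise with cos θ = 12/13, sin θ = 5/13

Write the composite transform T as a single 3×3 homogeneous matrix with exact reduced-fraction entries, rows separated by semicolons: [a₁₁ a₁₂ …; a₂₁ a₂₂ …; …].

T1 = [3/2 0 0; 0 2 0; 0 0 1]
T2·T1 = [18/13 -10/13 0; 15/26 24/13 0; 0 0 1]

T = [18/13 -10/13 0; 15/26 24/13 0; 0 0 1]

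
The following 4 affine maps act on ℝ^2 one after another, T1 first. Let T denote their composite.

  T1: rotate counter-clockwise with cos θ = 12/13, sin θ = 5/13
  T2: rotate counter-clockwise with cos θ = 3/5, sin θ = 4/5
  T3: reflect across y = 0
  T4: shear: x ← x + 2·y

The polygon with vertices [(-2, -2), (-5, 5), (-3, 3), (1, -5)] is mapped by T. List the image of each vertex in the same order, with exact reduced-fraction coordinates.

T1 rotate counter-clockwise with cos θ = 12/13, sin θ = 5/13: (-2, -2) → (-14/13, -34/13); (-5, 5) → (-85/13, 35/13); (-3, 3) → (-51/13, 21/13); (1, -5) → (37/13, -55/13)
T2 rotate counter-clockwise with cos θ = 3/5, sin θ = 4/5: (-14/13, -34/13) → (94/65, -158/65); (-85/13, 35/13) → (-79/13, -47/13); (-51/13, 21/13) → (-237/65, -141/65); (37/13, -55/13) → (331/65, -17/65)
T3 reflect across y = 0: (94/65, -158/65) → (94/65, 158/65); (-79/13, -47/13) → (-79/13, 47/13); (-237/65, -141/65) → (-237/65, 141/65); (331/65, -17/65) → (331/65, 17/65)
T4 shear: x ← x + 2·y: (94/65, 158/65) → (82/13, 158/65); (-79/13, 47/13) → (15/13, 47/13); (-237/65, 141/65) → (9/13, 141/65); (331/65, 17/65) → (73/13, 17/65)

image vertices: (82/13, 158/65), (15/13, 47/13), (9/13, 141/65), (73/13, 17/65)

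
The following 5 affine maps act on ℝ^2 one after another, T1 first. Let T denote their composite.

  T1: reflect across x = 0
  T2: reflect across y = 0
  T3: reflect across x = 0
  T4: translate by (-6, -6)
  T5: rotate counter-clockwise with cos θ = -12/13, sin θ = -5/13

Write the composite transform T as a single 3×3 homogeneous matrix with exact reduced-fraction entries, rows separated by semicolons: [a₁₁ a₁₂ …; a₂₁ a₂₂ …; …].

T = [-12/13 -5/13 42/13; -5/13 12/13 102/13; 0 0 1]

T1 = [-1 0 0; 0 1 0; 0 0 1]
T2·T1 = [-1 0 0; 0 -1 0; 0 0 1]
T3·…·T1 = [1 0 0; 0 -1 0; 0 0 1]
T4·…·T1 = [1 0 -6; 0 -1 -6; 0 0 1]
T5·…·T1 = [-12/13 -5/13 42/13; -5/13 12/13 102/13; 0 0 1]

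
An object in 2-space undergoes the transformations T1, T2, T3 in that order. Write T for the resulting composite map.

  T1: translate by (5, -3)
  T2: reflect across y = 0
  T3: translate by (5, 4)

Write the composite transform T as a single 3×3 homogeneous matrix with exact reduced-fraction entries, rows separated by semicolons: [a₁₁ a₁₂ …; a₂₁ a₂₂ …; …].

T1 = [1 0 5; 0 1 -3; 0 0 1]
T2·T1 = [1 0 5; 0 -1 3; 0 0 1]
T3·…·T1 = [1 0 10; 0 -1 7; 0 0 1]

T = [1 0 10; 0 -1 7; 0 0 1]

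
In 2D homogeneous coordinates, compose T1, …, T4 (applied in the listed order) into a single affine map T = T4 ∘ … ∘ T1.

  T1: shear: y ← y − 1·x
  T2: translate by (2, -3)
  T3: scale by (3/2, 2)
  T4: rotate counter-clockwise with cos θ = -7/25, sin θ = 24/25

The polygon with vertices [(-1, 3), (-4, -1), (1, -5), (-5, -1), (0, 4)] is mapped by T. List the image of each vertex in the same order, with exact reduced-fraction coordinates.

T1 shear: y ← y − 1·x: (-1, 3) → (-1, 4); (-4, -1) → (-4, 3); (1, -5) → (1, -6); (-5, -1) → (-5, 4); (0, 4) → (0, 4)
T2 translate by (2, -3): (-1, 4) → (1, 1); (-4, 3) → (-2, 0); (1, -6) → (3, -9); (-5, 4) → (-3, 1); (0, 4) → (2, 1)
T3 scale by (3/2, 2): (1, 1) → (3/2, 2); (-2, 0) → (-3, 0); (3, -9) → (9/2, -18); (-3, 1) → (-9/2, 2); (2, 1) → (3, 2)
T4 rotate counter-clockwise with cos θ = -7/25, sin θ = 24/25: (3/2, 2) → (-117/50, 22/25); (-3, 0) → (21/25, -72/25); (9/2, -18) → (801/50, 234/25); (-9/2, 2) → (-33/50, -122/25); (3, 2) → (-69/25, 58/25)

image vertices: (-117/50, 22/25), (21/25, -72/25), (801/50, 234/25), (-33/50, -122/25), (-69/25, 58/25)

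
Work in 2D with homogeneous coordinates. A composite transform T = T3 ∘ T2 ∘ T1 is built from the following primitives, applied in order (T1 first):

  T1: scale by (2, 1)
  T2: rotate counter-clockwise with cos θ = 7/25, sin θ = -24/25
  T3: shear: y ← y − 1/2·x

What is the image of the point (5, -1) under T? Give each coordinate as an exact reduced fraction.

T(p) = (46/25, -54/5)

T1 scale by (2, 1): (5, -1) → (10, -1)
T2 rotate counter-clockwise with cos θ = 7/25, sin θ = -24/25: (10, -1) → (46/25, -247/25)
T3 shear: y ← y − 1/2·x: (46/25, -247/25) → (46/25, -54/5)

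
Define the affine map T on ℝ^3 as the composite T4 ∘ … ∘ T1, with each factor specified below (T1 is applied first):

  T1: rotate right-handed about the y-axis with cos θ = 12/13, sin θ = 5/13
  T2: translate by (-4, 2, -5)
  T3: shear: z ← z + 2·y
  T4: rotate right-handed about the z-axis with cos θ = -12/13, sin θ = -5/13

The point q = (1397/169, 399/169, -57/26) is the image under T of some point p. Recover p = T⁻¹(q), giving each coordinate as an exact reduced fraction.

T1 = [12/13 0 5/13 0; 0 1 0 0; -5/13 0 12/13 0; 0 0 0 1]
T2·T1 = [12/13 0 5/13 -4; 0 1 0 2; -5/13 0 12/13 -5; 0 0 0 1]
T3·…·T1 = [12/13 0 5/13 -4; 0 1 0 2; -5/13 2 12/13 -1; 0 0 0 1]
T4·…·T1 = [-144/169 5/13 -60/169 58/13; -60/169 -12/13 -25/169 -4/13; -5/13 2 12/13 -1; 0 0 0 1]
det M = 1; M⁻¹ = [-94/169 -180/169 -5/13 23/13; 5/13 -12/13 0 -2; -180/169 263/169 12/13 80/13; 0 0 0 1]
M⁻¹ · (1397/169, 399/169, -57/26)ᵀ = (-9/2, -1, -1)ᵀ

p = (-9/2, -1, -1)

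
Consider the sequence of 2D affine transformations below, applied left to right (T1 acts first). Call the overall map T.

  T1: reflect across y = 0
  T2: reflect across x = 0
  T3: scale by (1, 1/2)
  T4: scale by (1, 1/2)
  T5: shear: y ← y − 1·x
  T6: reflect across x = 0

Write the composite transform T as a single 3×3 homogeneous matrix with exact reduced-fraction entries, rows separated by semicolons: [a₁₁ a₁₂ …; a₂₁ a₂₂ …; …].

T1 = [1 0 0; 0 -1 0; 0 0 1]
T2·T1 = [-1 0 0; 0 -1 0; 0 0 1]
T3·…·T1 = [-1 0 0; 0 -1/2 0; 0 0 1]
T4·…·T1 = [-1 0 0; 0 -1/4 0; 0 0 1]
T5·…·T1 = [-1 0 0; 1 -1/4 0; 0 0 1]
T6·…·T1 = [1 0 0; 1 -1/4 0; 0 0 1]

T = [1 0 0; 1 -1/4 0; 0 0 1]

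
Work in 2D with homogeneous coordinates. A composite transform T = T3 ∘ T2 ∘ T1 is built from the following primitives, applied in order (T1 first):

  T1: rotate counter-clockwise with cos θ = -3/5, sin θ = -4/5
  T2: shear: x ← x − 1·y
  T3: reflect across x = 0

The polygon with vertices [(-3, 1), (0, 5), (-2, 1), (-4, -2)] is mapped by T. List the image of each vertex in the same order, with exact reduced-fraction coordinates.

image vertices: (-4/5, 9/5), (-7, -3), (-1, 1), (18/5, 22/5)

T1 rotate counter-clockwise with cos θ = -3/5, sin θ = -4/5: (-3, 1) → (13/5, 9/5); (0, 5) → (4, -3); (-2, 1) → (2, 1); (-4, -2) → (4/5, 22/5)
T2 shear: x ← x − 1·y: (13/5, 9/5) → (4/5, 9/5); (4, -3) → (7, -3); (2, 1) → (1, 1); (4/5, 22/5) → (-18/5, 22/5)
T3 reflect across x = 0: (4/5, 9/5) → (-4/5, 9/5); (7, -3) → (-7, -3); (1, 1) → (-1, 1); (-18/5, 22/5) → (18/5, 22/5)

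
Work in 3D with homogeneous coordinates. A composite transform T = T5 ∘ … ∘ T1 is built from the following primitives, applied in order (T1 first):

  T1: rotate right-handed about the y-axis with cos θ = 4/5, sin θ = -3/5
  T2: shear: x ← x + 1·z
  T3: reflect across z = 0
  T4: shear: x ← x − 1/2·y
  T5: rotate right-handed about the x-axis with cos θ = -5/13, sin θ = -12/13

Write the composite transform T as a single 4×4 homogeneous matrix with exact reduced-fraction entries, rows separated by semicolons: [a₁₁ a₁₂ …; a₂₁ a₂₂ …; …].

T = [7/5 -1/2 1/5 0; -36/65 -5/13 -48/65 0; 3/13 -12/13 4/13 0; 0 0 0 1]

T1 = [4/5 0 -3/5 0; 0 1 0 0; 3/5 0 4/5 0; 0 0 0 1]
T2·T1 = [7/5 0 1/5 0; 0 1 0 0; 3/5 0 4/5 0; 0 0 0 1]
T3·…·T1 = [7/5 0 1/5 0; 0 1 0 0; -3/5 0 -4/5 0; 0 0 0 1]
T4·…·T1 = [7/5 -1/2 1/5 0; 0 1 0 0; -3/5 0 -4/5 0; 0 0 0 1]
T5·…·T1 = [7/5 -1/2 1/5 0; -36/65 -5/13 -48/65 0; 3/13 -12/13 4/13 0; 0 0 0 1]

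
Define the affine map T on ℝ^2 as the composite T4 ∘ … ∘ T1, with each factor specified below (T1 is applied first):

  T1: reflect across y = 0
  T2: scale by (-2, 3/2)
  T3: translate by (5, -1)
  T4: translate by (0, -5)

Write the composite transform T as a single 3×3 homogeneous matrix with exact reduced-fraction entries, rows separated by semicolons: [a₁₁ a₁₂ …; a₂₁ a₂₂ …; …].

T1 = [1 0 0; 0 -1 0; 0 0 1]
T2·T1 = [-2 0 0; 0 -3/2 0; 0 0 1]
T3·…·T1 = [-2 0 5; 0 -3/2 -1; 0 0 1]
T4·…·T1 = [-2 0 5; 0 -3/2 -6; 0 0 1]

T = [-2 0 5; 0 -3/2 -6; 0 0 1]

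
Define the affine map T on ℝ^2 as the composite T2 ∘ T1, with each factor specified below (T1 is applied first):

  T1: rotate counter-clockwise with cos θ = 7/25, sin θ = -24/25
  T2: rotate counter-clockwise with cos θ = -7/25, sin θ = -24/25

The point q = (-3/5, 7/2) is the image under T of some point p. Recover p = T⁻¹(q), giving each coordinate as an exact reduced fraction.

p = (3/5, -7/2)

T1 = [7/25 24/25 0; -24/25 7/25 0; 0 0 1]
T2·T1 = [-1 0 0; 0 -1 0; 0 0 1]
det M = 1; M⁻¹ = [-1 0 0; 0 -1 0; 0 0 1]
M⁻¹ · (-3/5, 7/2)ᵀ = (3/5, -7/2)ᵀ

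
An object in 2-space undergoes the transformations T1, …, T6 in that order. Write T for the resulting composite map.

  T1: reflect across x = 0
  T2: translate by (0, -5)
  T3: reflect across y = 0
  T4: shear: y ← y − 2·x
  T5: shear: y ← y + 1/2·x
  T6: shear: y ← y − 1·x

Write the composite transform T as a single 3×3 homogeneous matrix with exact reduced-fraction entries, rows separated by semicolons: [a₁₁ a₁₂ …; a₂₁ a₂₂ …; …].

T = [-1 0 0; 5/2 -1 5; 0 0 1]

T1 = [-1 0 0; 0 1 0; 0 0 1]
T2·T1 = [-1 0 0; 0 1 -5; 0 0 1]
T3·…·T1 = [-1 0 0; 0 -1 5; 0 0 1]
T4·…·T1 = [-1 0 0; 2 -1 5; 0 0 1]
T5·…·T1 = [-1 0 0; 3/2 -1 5; 0 0 1]
T6·…·T1 = [-1 0 0; 5/2 -1 5; 0 0 1]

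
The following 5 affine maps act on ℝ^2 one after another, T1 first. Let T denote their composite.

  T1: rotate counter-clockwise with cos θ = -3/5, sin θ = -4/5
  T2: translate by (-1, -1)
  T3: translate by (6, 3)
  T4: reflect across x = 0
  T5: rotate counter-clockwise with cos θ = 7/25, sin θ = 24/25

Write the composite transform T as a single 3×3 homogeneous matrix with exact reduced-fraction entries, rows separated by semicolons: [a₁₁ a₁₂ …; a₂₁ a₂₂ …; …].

T1 = [-3/5 4/5 0; -4/5 -3/5 0; 0 0 1]
T2·T1 = [-3/5 4/5 -1; -4/5 -3/5 -1; 0 0 1]
T3·…·T1 = [-3/5 4/5 5; -4/5 -3/5 2; 0 0 1]
T4·…·T1 = [3/5 -4/5 -5; -4/5 -3/5 2; 0 0 1]
T5·…·T1 = [117/125 44/125 -83/25; 44/125 -117/125 -106/25; 0 0 1]

T = [117/125 44/125 -83/25; 44/125 -117/125 -106/25; 0 0 1]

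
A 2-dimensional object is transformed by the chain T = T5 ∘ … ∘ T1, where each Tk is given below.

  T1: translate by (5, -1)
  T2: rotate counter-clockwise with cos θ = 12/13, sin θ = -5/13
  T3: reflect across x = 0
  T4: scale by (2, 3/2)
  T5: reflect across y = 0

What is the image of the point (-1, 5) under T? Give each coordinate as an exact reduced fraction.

T(p) = (-136/13, -42/13)

T1 translate by (5, -1): (-1, 5) → (4, 4)
T2 rotate counter-clockwise with cos θ = 12/13, sin θ = -5/13: (4, 4) → (68/13, 28/13)
T3 reflect across x = 0: (68/13, 28/13) → (-68/13, 28/13)
T4 scale by (2, 3/2): (-68/13, 28/13) → (-136/13, 42/13)
T5 reflect across y = 0: (-136/13, 42/13) → (-136/13, -42/13)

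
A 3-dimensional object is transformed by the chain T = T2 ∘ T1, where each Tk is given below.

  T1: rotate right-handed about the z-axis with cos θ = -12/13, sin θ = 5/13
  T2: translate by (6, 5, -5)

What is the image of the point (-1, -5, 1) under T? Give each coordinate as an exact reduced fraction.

T(p) = (115/13, 120/13, -4)

T1 rotate right-handed about the z-axis with cos θ = -12/13, sin θ = 5/13: (-1, -5, 1) → (37/13, 55/13, 1)
T2 translate by (6, 5, -5): (37/13, 55/13, 1) → (115/13, 120/13, -4)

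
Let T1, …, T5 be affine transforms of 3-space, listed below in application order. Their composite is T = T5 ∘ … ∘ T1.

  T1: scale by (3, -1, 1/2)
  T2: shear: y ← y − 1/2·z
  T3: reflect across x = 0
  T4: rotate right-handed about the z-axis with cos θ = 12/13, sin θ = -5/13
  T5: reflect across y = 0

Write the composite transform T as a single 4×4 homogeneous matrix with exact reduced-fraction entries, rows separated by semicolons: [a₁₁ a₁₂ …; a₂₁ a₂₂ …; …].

T1 = [3 0 0 0; 0 -1 0 0; 0 0 1/2 0; 0 0 0 1]
T2·T1 = [3 0 0 0; 0 -1 -1/4 0; 0 0 1/2 0; 0 0 0 1]
T3·…·T1 = [-3 0 0 0; 0 -1 -1/4 0; 0 0 1/2 0; 0 0 0 1]
T4·…·T1 = [-36/13 -5/13 -5/52 0; 15/13 -12/13 -3/13 0; 0 0 1/2 0; 0 0 0 1]
T5·…·T1 = [-36/13 -5/13 -5/52 0; -15/13 12/13 3/13 0; 0 0 1/2 0; 0 0 0 1]

T = [-36/13 -5/13 -5/52 0; -15/13 12/13 3/13 0; 0 0 1/2 0; 0 0 0 1]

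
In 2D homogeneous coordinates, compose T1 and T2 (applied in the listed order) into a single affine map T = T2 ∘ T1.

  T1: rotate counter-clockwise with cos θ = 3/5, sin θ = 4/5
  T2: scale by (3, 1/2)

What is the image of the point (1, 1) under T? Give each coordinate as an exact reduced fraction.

T1 rotate counter-clockwise with cos θ = 3/5, sin θ = 4/5: (1, 1) → (-1/5, 7/5)
T2 scale by (3, 1/2): (-1/5, 7/5) → (-3/5, 7/10)

T(p) = (-3/5, 7/10)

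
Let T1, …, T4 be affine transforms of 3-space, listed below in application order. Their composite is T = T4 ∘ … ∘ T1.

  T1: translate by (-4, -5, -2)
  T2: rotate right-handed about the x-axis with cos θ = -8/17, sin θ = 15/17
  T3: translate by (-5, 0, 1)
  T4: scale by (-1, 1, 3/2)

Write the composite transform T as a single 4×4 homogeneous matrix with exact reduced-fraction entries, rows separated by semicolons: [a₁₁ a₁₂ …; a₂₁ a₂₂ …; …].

T = [-1 0 0 9; 0 -8/17 -15/17 70/17; 0 45/34 -12/17 -63/17; 0 0 0 1]

T1 = [1 0 0 -4; 0 1 0 -5; 0 0 1 -2; 0 0 0 1]
T2·T1 = [1 0 0 -4; 0 -8/17 -15/17 70/17; 0 15/17 -8/17 -59/17; 0 0 0 1]
T3·…·T1 = [1 0 0 -9; 0 -8/17 -15/17 70/17; 0 15/17 -8/17 -42/17; 0 0 0 1]
T4·…·T1 = [-1 0 0 9; 0 -8/17 -15/17 70/17; 0 45/34 -12/17 -63/17; 0 0 0 1]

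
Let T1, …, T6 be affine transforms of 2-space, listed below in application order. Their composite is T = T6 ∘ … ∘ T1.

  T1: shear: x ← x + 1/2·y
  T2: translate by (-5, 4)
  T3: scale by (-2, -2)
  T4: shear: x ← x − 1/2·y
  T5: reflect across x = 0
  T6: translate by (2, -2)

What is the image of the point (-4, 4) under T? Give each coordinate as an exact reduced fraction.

T1 shear: x ← x + 1/2·y: (-4, 4) → (-2, 4)
T2 translate by (-5, 4): (-2, 4) → (-7, 8)
T3 scale by (-2, -2): (-7, 8) → (14, -16)
T4 shear: x ← x − 1/2·y: (14, -16) → (22, -16)
T5 reflect across x = 0: (22, -16) → (-22, -16)
T6 translate by (2, -2): (-22, -16) → (-20, -18)

T(p) = (-20, -18)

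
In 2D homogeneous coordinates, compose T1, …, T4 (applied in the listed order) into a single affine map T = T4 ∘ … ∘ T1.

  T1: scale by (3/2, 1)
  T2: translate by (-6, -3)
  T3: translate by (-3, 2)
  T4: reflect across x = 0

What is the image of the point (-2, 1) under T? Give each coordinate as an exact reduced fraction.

T1 scale by (3/2, 1): (-2, 1) → (-3, 1)
T2 translate by (-6, -3): (-3, 1) → (-9, -2)
T3 translate by (-3, 2): (-9, -2) → (-12, 0)
T4 reflect across x = 0: (-12, 0) → (12, 0)

T(p) = (12, 0)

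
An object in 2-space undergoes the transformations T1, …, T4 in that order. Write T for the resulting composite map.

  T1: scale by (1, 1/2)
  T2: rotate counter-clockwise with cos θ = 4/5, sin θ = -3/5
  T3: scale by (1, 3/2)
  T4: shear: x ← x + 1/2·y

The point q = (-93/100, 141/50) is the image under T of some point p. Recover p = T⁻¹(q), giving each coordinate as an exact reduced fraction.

T1 = [1 0 0; 0 1/2 0; 0 0 1]
T2·T1 = [4/5 3/10 0; -3/5 2/5 0; 0 0 1]
T3·…·T1 = [4/5 3/10 0; -9/10 3/5 0; 0 0 1]
T4·…·T1 = [7/20 3/5 0; -9/10 3/5 0; 0 0 1]
det M = 3/4; M⁻¹ = [4/5 -4/5 0; 6/5 7/15 0; 0 0 1]
M⁻¹ · (-93/100, 141/50)ᵀ = (-3, 1/5)ᵀ

p = (-3, 1/5)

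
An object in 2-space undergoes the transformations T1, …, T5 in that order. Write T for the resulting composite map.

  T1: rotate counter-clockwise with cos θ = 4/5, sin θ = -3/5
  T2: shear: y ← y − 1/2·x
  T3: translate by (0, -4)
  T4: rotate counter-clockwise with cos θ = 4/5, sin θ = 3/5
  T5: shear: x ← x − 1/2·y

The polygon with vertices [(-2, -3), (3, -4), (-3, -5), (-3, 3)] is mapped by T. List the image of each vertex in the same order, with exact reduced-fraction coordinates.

image vertices: (9/5, -121/25), (9, -36/5), (4/5, -151/25), (-4/5, 1/25)

T1 rotate counter-clockwise with cos θ = 4/5, sin θ = -3/5: (-2, -3) → (-17/5, -6/5); (3, -4) → (0, -5); (-3, -5) → (-27/5, -11/5); (-3, 3) → (-3/5, 21/5)
T2 shear: y ← y − 1/2·x: (-17/5, -6/5) → (-17/5, 1/2); (0, -5) → (0, -5); (-27/5, -11/5) → (-27/5, 1/2); (-3/5, 21/5) → (-3/5, 9/2)
T3 translate by (0, -4): (-17/5, 1/2) → (-17/5, -7/2); (0, -5) → (0, -9); (-27/5, 1/2) → (-27/5, -7/2); (-3/5, 9/2) → (-3/5, 1/2)
T4 rotate counter-clockwise with cos θ = 4/5, sin θ = 3/5: (-17/5, -7/2) → (-31/50, -121/25); (0, -9) → (27/5, -36/5); (-27/5, -7/2) → (-111/50, -151/25); (-3/5, 1/2) → (-39/50, 1/25)
T5 shear: x ← x − 1/2·y: (-31/50, -121/25) → (9/5, -121/25); (27/5, -36/5) → (9, -36/5); (-111/50, -151/25) → (4/5, -151/25); (-39/50, 1/25) → (-4/5, 1/25)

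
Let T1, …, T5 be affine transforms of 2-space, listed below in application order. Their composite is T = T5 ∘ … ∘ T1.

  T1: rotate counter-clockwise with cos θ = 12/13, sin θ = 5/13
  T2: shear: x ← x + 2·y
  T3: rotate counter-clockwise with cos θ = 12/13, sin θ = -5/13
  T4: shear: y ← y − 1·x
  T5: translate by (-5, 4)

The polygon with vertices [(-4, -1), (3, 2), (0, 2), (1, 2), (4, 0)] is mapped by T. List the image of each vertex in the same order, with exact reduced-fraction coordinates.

image vertices: (-2289/169, 2271/169), (46/13, -63/13), (-269/169, 198/169), (20/169, -141/169), (311/169, -680/169)

T1 rotate counter-clockwise with cos θ = 12/13, sin θ = 5/13: (-4, -1) → (-43/13, -32/13); (3, 2) → (2, 3); (0, 2) → (-10/13, 24/13); (1, 2) → (2/13, 29/13); (4, 0) → (48/13, 20/13)
T2 shear: x ← x + 2·y: (-43/13, -32/13) → (-107/13, -32/13); (2, 3) → (8, 3); (-10/13, 24/13) → (38/13, 24/13); (2/13, 29/13) → (60/13, 29/13); (48/13, 20/13) → (88/13, 20/13)
T3 rotate counter-clockwise with cos θ = 12/13, sin θ = -5/13: (-107/13, -32/13) → (-1444/169, 151/169); (8, 3) → (111/13, -4/13); (38/13, 24/13) → (576/169, 98/169); (60/13, 29/13) → (865/169, 48/169); (88/13, 20/13) → (1156/169, -200/169)
T4 shear: y ← y − 1·x: (-1444/169, 151/169) → (-1444/169, 1595/169); (111/13, -4/13) → (111/13, -115/13); (576/169, 98/169) → (576/169, -478/169); (865/169, 48/169) → (865/169, -817/169); (1156/169, -200/169) → (1156/169, -1356/169)
T5 translate by (-5, 4): (-1444/169, 1595/169) → (-2289/169, 2271/169); (111/13, -115/13) → (46/13, -63/13); (576/169, -478/169) → (-269/169, 198/169); (865/169, -817/169) → (20/169, -141/169); (1156/169, -1356/169) → (311/169, -680/169)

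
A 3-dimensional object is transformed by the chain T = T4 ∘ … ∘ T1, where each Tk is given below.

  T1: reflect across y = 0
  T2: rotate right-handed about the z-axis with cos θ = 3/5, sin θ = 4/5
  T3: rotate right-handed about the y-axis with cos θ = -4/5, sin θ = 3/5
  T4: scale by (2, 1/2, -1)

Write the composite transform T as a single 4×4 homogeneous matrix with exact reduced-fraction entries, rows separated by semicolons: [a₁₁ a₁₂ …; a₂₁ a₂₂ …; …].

T1 = [1 0 0 0; 0 -1 0 0; 0 0 1 0; 0 0 0 1]
T2·T1 = [3/5 4/5 0 0; 4/5 -3/5 0 0; 0 0 1 0; 0 0 0 1]
T3·…·T1 = [-12/25 -16/25 3/5 0; 4/5 -3/5 0 0; -9/25 -12/25 -4/5 0; 0 0 0 1]
T4·…·T1 = [-24/25 -32/25 6/5 0; 2/5 -3/10 0 0; 9/25 12/25 4/5 0; 0 0 0 1]

T = [-24/25 -32/25 6/5 0; 2/5 -3/10 0 0; 9/25 12/25 4/5 0; 0 0 0 1]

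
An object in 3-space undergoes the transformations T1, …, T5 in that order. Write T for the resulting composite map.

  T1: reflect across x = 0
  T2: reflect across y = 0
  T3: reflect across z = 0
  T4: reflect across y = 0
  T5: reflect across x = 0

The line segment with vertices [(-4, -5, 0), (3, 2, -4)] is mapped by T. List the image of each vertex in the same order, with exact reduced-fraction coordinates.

image vertices: (-4, -5, 0), (3, 2, 4)

T1 reflect across x = 0: (-4, -5, 0) → (4, -5, 0); (3, 2, -4) → (-3, 2, -4)
T2 reflect across y = 0: (4, -5, 0) → (4, 5, 0); (-3, 2, -4) → (-3, -2, -4)
T3 reflect across z = 0: (4, 5, 0) → (4, 5, 0); (-3, -2, -4) → (-3, -2, 4)
T4 reflect across y = 0: (4, 5, 0) → (4, -5, 0); (-3, -2, 4) → (-3, 2, 4)
T5 reflect across x = 0: (4, -5, 0) → (-4, -5, 0); (-3, 2, 4) → (3, 2, 4)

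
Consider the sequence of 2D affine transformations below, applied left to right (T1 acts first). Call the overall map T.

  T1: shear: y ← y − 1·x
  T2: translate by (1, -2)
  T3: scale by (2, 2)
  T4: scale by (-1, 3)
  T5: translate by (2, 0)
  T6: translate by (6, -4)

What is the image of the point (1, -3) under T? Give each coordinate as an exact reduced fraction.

T(p) = (4, -40)

T1 shear: y ← y − 1·x: (1, -3) → (1, -4)
T2 translate by (1, -2): (1, -4) → (2, -6)
T3 scale by (2, 2): (2, -6) → (4, -12)
T4 scale by (-1, 3): (4, -12) → (-4, -36)
T5 translate by (2, 0): (-4, -36) → (-2, -36)
T6 translate by (6, -4): (-2, -36) → (4, -40)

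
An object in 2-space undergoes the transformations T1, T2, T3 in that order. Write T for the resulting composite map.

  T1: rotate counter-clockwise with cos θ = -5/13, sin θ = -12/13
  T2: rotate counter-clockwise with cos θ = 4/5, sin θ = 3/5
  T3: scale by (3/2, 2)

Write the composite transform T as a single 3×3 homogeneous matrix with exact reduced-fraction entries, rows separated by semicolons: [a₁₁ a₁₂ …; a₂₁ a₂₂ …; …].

T = [24/65 189/130 0; -126/65 32/65 0; 0 0 1]

T1 = [-5/13 12/13 0; -12/13 -5/13 0; 0 0 1]
T2·T1 = [16/65 63/65 0; -63/65 16/65 0; 0 0 1]
T3·…·T1 = [24/65 189/130 0; -126/65 32/65 0; 0 0 1]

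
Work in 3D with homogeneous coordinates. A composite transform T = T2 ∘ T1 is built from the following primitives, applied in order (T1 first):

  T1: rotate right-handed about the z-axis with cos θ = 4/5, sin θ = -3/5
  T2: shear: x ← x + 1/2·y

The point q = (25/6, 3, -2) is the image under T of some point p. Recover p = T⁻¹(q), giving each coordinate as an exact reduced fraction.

p = (1/3, 4, -2)

T1 = [4/5 3/5 0 0; -3/5 4/5 0 0; 0 0 1 0; 0 0 0 1]
T2·T1 = [1/2 1 0 0; -3/5 4/5 0 0; 0 0 1 0; 0 0 0 1]
det M = 1; M⁻¹ = [4/5 -1 0 0; 3/5 1/2 0 0; 0 0 1 0; 0 0 0 1]
M⁻¹ · (25/6, 3, -2)ᵀ = (1/3, 4, -2)ᵀ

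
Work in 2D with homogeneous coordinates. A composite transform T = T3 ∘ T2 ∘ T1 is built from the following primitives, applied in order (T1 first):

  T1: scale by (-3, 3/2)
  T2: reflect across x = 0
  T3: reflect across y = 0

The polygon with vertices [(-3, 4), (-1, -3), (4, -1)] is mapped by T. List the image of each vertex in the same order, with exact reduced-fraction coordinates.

T1 scale by (-3, 3/2): (-3, 4) → (9, 6); (-1, -3) → (3, -9/2); (4, -1) → (-12, -3/2)
T2 reflect across x = 0: (9, 6) → (-9, 6); (3, -9/2) → (-3, -9/2); (-12, -3/2) → (12, -3/2)
T3 reflect across y = 0: (-9, 6) → (-9, -6); (-3, -9/2) → (-3, 9/2); (12, -3/2) → (12, 3/2)

image vertices: (-9, -6), (-3, 9/2), (12, 3/2)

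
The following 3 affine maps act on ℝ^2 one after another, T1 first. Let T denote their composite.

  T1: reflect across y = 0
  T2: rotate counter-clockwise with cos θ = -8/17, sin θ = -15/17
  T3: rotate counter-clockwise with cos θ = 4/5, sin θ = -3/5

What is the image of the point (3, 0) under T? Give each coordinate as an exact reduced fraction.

T(p) = (-231/85, -108/85)

T1 reflect across y = 0: (3, 0) → (3, 0)
T2 rotate counter-clockwise with cos θ = -8/17, sin θ = -15/17: (3, 0) → (-24/17, -45/17)
T3 rotate counter-clockwise with cos θ = 4/5, sin θ = -3/5: (-24/17, -45/17) → (-231/85, -108/85)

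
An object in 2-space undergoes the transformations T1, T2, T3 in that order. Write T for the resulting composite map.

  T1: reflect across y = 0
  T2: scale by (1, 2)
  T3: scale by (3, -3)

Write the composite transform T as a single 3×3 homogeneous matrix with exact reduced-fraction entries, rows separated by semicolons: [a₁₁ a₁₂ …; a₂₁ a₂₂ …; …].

T = [3 0 0; 0 6 0; 0 0 1]

T1 = [1 0 0; 0 -1 0; 0 0 1]
T2·T1 = [1 0 0; 0 -2 0; 0 0 1]
T3·…·T1 = [3 0 0; 0 6 0; 0 0 1]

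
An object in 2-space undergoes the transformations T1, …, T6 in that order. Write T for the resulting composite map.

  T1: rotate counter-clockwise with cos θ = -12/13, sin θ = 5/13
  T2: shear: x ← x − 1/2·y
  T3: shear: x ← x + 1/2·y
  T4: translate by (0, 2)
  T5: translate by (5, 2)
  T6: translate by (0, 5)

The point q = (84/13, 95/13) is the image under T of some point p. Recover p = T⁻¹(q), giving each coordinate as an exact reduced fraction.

T1 = [-12/13 -5/13 0; 5/13 -12/13 0; 0 0 1]
T2·T1 = [-29/26 1/13 0; 5/13 -12/13 0; 0 0 1]
T3·…·T1 = [-12/13 -5/13 0; 5/13 -12/13 0; 0 0 1]
T4·…·T1 = [-12/13 -5/13 0; 5/13 -12/13 2; 0 0 1]
T5·…·T1 = [-12/13 -5/13 5; 5/13 -12/13 4; 0 0 1]
T6·…·T1 = [-12/13 -5/13 5; 5/13 -12/13 9; 0 0 1]
det M = 1; M⁻¹ = [-12/13 5/13 15/13; -5/13 -12/13 133/13; 0 0 1]
M⁻¹ · (84/13, 95/13)ᵀ = (-2, 1)ᵀ

p = (-2, 1)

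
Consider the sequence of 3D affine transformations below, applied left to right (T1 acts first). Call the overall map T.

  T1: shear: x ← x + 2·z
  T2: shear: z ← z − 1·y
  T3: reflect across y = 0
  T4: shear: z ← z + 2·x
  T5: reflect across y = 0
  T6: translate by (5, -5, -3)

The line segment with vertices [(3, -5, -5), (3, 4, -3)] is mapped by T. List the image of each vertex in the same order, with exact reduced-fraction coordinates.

T1 shear: x ← x + 2·z: (3, -5, -5) → (-7, -5, -5); (3, 4, -3) → (-3, 4, -3)
T2 shear: z ← z − 1·y: (-7, -5, -5) → (-7, -5, 0); (-3, 4, -3) → (-3, 4, -7)
T3 reflect across y = 0: (-7, -5, 0) → (-7, 5, 0); (-3, 4, -7) → (-3, -4, -7)
T4 shear: z ← z + 2·x: (-7, 5, 0) → (-7, 5, -14); (-3, -4, -7) → (-3, -4, -13)
T5 reflect across y = 0: (-7, 5, -14) → (-7, -5, -14); (-3, -4, -13) → (-3, 4, -13)
T6 translate by (5, -5, -3): (-7, -5, -14) → (-2, -10, -17); (-3, 4, -13) → (2, -1, -16)

image vertices: (-2, -10, -17), (2, -1, -16)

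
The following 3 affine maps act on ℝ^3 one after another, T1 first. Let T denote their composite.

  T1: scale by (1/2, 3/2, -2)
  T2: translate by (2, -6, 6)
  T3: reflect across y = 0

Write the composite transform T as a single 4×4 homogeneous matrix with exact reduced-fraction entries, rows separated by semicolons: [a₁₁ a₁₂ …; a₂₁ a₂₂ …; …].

T1 = [1/2 0 0 0; 0 3/2 0 0; 0 0 -2 0; 0 0 0 1]
T2·T1 = [1/2 0 0 2; 0 3/2 0 -6; 0 0 -2 6; 0 0 0 1]
T3·…·T1 = [1/2 0 0 2; 0 -3/2 0 6; 0 0 -2 6; 0 0 0 1]

T = [1/2 0 0 2; 0 -3/2 0 6; 0 0 -2 6; 0 0 0 1]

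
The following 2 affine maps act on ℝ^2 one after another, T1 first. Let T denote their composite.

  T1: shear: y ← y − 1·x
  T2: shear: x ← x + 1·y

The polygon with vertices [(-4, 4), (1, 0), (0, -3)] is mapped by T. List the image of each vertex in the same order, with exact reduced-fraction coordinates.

image vertices: (4, 8), (0, -1), (-3, -3)

T1 shear: y ← y − 1·x: (-4, 4) → (-4, 8); (1, 0) → (1, -1); (0, -3) → (0, -3)
T2 shear: x ← x + 1·y: (-4, 8) → (4, 8); (1, -1) → (0, -1); (0, -3) → (-3, -3)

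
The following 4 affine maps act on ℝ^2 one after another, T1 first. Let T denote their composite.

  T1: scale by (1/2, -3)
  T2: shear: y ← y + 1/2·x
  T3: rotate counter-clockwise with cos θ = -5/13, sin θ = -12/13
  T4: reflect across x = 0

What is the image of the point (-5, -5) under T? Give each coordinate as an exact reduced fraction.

T(p) = (-355/26, -155/52)

T1 scale by (1/2, -3): (-5, -5) → (-5/2, 15)
T2 shear: y ← y + 1/2·x: (-5/2, 15) → (-5/2, 55/4)
T3 rotate counter-clockwise with cos θ = -5/13, sin θ = -12/13: (-5/2, 55/4) → (355/26, -155/52)
T4 reflect across x = 0: (355/26, -155/52) → (-355/26, -155/52)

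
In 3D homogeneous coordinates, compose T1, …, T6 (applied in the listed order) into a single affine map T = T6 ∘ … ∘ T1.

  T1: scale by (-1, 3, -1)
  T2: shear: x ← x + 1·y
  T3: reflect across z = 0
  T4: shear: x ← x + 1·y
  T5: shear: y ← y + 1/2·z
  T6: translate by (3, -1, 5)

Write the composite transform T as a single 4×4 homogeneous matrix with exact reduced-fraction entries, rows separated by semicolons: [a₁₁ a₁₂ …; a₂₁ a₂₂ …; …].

T = [-1 6 0 3; 0 3 1/2 -1; 0 0 1 5; 0 0 0 1]

T1 = [-1 0 0 0; 0 3 0 0; 0 0 -1 0; 0 0 0 1]
T2·T1 = [-1 3 0 0; 0 3 0 0; 0 0 -1 0; 0 0 0 1]
T3·…·T1 = [-1 3 0 0; 0 3 0 0; 0 0 1 0; 0 0 0 1]
T4·…·T1 = [-1 6 0 0; 0 3 0 0; 0 0 1 0; 0 0 0 1]
T5·…·T1 = [-1 6 0 0; 0 3 1/2 0; 0 0 1 0; 0 0 0 1]
T6·…·T1 = [-1 6 0 3; 0 3 1/2 -1; 0 0 1 5; 0 0 0 1]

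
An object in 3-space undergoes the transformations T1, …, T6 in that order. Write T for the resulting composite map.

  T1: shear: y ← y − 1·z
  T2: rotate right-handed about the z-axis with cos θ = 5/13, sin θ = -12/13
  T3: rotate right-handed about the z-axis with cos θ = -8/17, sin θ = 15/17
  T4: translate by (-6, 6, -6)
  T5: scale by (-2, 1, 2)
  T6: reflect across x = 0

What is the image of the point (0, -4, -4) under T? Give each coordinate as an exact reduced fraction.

T1 shear: y ← y − 1·z: (0, -4, -4) → (0, 0, -4)
T2 rotate right-handed about the z-axis with cos θ = 5/13, sin θ = -12/13: (0, 0, -4) → (0, 0, -4)
T3 rotate right-handed about the z-axis with cos θ = -8/17, sin θ = 15/17: (0, 0, -4) → (0, 0, -4)
T4 translate by (-6, 6, -6): (0, 0, -4) → (-6, 6, -10)
T5 scale by (-2, 1, 2): (-6, 6, -10) → (12, 6, -20)
T6 reflect across x = 0: (12, 6, -20) → (-12, 6, -20)

T(p) = (-12, 6, -20)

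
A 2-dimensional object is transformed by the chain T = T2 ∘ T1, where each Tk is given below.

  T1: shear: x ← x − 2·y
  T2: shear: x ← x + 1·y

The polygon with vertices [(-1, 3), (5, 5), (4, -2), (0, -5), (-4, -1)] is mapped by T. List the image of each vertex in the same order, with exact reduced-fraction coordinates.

T1 shear: x ← x − 2·y: (-1, 3) → (-7, 3); (5, 5) → (-5, 5); (4, -2) → (8, -2); (0, -5) → (10, -5); (-4, -1) → (-2, -1)
T2 shear: x ← x + 1·y: (-7, 3) → (-4, 3); (-5, 5) → (0, 5); (8, -2) → (6, -2); (10, -5) → (5, -5); (-2, -1) → (-3, -1)

image vertices: (-4, 3), (0, 5), (6, -2), (5, -5), (-3, -1)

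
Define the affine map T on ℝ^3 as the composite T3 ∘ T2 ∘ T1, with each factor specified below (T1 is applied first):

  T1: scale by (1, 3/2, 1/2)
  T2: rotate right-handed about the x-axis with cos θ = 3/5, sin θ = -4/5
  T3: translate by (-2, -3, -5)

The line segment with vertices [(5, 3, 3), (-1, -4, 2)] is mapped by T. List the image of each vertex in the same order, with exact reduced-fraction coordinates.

T1 scale by (1, 3/2, 1/2): (5, 3, 3) → (5, 9/2, 3/2); (-1, -4, 2) → (-1, -6, 1)
T2 rotate right-handed about the x-axis with cos θ = 3/5, sin θ = -4/5: (5, 9/2, 3/2) → (5, 39/10, -27/10); (-1, -6, 1) → (-1, -14/5, 27/5)
T3 translate by (-2, -3, -5): (5, 39/10, -27/10) → (3, 9/10, -77/10); (-1, -14/5, 27/5) → (-3, -29/5, 2/5)

image vertices: (3, 9/10, -77/10), (-3, -29/5, 2/5)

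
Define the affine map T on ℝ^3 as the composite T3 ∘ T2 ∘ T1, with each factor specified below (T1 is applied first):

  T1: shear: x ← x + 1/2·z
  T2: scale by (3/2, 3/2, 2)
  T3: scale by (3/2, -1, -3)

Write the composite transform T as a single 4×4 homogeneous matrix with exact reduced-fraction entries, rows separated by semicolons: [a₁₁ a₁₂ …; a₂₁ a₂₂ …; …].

T1 = [1 0 1/2 0; 0 1 0 0; 0 0 1 0; 0 0 0 1]
T2·T1 = [3/2 0 3/4 0; 0 3/2 0 0; 0 0 2 0; 0 0 0 1]
T3·…·T1 = [9/4 0 9/8 0; 0 -3/2 0 0; 0 0 -6 0; 0 0 0 1]

T = [9/4 0 9/8 0; 0 -3/2 0 0; 0 0 -6 0; 0 0 0 1]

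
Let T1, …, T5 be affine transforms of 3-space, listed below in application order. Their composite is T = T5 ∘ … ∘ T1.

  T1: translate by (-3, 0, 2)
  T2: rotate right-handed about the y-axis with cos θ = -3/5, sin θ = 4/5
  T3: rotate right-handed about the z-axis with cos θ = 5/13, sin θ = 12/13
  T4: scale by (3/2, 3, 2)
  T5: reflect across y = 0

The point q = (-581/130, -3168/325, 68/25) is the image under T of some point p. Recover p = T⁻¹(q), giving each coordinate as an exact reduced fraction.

p = (4/5, 4, -4/3)

T1 = [1 0 0 -3; 0 1 0 0; 0 0 1 2; 0 0 0 1]
T2·T1 = [-3/5 0 4/5 17/5; 0 1 0 0; -4/5 0 -3/5 6/5; 0 0 0 1]
T3·…·T1 = [-3/13 -12/13 4/13 17/13; -36/65 5/13 48/65 204/65; -4/5 0 -3/5 6/5; 0 0 0 1]
T4·…·T1 = [-9/26 -18/13 6/13 51/26; -108/65 15/13 144/65 612/65; -8/5 0 -6/5 12/5; 0 0 0 1]
T5·…·T1 = [-9/26 -18/13 6/13 51/26; 108/65 -15/13 -144/65 -612/65; -8/5 0 -6/5 12/5; 0 0 0 1]
det M = -9; M⁻¹ = [-2/13 12/65 -2/5 3; -8/13 -5/39 0 0; 8/39 -16/65 -3/10 -2; 0 0 0 1]
M⁻¹ · (-581/130, -3168/325, 68/25)ᵀ = (4/5, 4, -4/3)ᵀ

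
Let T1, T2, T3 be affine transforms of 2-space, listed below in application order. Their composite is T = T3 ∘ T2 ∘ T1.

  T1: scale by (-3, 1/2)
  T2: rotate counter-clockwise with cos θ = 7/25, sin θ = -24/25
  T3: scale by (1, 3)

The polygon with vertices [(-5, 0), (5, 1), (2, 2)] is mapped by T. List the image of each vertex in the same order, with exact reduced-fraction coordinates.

T1 scale by (-3, 1/2): (-5, 0) → (15, 0); (5, 1) → (-15, 1/2); (2, 2) → (-6, 1)
T2 rotate counter-clockwise with cos θ = 7/25, sin θ = -24/25: (15, 0) → (21/5, -72/5); (-15, 1/2) → (-93/25, 727/50); (-6, 1) → (-18/25, 151/25)
T3 scale by (1, 3): (21/5, -72/5) → (21/5, -216/5); (-93/25, 727/50) → (-93/25, 2181/50); (-18/25, 151/25) → (-18/25, 453/25)

image vertices: (21/5, -216/5), (-93/25, 2181/50), (-18/25, 453/25)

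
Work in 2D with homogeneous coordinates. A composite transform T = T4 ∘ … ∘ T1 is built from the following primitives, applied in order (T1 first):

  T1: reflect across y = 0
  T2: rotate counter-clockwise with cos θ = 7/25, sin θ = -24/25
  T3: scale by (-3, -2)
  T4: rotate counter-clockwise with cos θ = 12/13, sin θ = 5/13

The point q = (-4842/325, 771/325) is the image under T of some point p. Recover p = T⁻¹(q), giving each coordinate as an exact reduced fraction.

T1 = [1 0 0; 0 -1 0; 0 0 1]
T2·T1 = [7/25 -24/25 0; -24/25 -7/25 0; 0 0 1]
T3·…·T1 = [-21/25 72/25 0; 48/25 14/25 0; 0 0 1]
T4·…·T1 = [-492/325 794/325 0; 471/325 528/325 0; 0 0 1]
det M = -6; M⁻¹ = [-88/325 397/975 0; 157/650 82/325 0; 0 0 1]
M⁻¹ · (-4842/325, 771/325)ᵀ = (5, -3)ᵀ

p = (5, -3)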